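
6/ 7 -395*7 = -19349/ 7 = -2764.14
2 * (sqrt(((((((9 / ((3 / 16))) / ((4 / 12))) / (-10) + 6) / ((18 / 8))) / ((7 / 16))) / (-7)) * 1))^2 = 256 / 105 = 2.44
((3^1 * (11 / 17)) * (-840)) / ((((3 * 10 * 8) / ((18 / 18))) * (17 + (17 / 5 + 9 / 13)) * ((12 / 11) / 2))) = -55055 / 93228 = -0.59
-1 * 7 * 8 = -56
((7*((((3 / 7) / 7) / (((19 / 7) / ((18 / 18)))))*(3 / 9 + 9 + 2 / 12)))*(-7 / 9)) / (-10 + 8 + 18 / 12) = 7 / 3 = 2.33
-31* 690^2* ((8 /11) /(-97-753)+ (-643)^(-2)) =973581670044 /77314963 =12592.41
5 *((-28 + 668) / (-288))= -100 / 9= -11.11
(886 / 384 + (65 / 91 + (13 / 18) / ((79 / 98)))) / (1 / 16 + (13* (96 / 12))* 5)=1247833 / 165654468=0.01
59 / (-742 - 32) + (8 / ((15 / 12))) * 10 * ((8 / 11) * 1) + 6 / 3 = 412667 / 8514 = 48.47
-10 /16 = -5 /8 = -0.62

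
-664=-664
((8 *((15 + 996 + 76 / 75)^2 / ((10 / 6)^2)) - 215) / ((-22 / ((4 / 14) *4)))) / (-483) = 5585980004 / 17609375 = 317.22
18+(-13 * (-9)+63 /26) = 3573 /26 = 137.42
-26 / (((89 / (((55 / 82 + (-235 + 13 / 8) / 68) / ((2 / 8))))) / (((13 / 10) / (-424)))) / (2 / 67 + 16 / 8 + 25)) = -18849255633 / 70489338560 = -0.27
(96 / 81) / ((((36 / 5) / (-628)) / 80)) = -2009600 / 243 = -8269.96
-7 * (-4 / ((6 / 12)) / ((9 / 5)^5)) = 175000 / 59049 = 2.96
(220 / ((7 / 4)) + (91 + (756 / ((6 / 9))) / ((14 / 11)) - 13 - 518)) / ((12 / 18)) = 12111 / 14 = 865.07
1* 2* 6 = 12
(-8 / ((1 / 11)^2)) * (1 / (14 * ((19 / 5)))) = -2420 / 133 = -18.20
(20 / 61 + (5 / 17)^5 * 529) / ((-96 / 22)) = -473871805 / 1385780432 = -0.34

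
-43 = -43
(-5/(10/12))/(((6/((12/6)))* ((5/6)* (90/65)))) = -26/15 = -1.73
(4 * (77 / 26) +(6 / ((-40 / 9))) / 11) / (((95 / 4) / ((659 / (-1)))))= -22095611 / 67925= -325.29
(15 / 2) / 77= 15 / 154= 0.10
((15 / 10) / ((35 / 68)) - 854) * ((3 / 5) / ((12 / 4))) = -29788 / 175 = -170.22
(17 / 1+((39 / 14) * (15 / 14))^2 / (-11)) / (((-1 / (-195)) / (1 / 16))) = 1334105565 / 6761216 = 197.32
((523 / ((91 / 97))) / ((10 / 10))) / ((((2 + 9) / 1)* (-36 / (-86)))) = 2181433 / 18018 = 121.07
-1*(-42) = 42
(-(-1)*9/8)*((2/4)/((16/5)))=45/256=0.18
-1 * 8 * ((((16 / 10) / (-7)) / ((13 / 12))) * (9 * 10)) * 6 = 82944 / 91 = 911.47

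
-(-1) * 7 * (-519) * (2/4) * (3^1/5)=-10899/10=-1089.90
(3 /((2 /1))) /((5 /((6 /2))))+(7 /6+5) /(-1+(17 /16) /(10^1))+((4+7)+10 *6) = 65.00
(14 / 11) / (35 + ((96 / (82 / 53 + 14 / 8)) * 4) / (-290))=472990 / 12857977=0.04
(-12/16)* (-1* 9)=27/4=6.75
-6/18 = -1/3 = -0.33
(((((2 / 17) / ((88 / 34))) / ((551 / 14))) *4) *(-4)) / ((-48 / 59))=413 / 18183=0.02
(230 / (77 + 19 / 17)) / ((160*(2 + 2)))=391 / 84992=0.00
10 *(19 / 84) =95 / 42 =2.26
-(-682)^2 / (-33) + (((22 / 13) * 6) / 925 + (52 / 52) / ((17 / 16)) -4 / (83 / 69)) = 717323458556 / 50901825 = 14092.29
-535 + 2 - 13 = -546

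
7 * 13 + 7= 98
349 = 349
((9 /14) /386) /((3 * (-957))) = -1 /1723876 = -0.00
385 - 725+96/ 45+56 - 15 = -4453/ 15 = -296.87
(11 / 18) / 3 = 11 / 54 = 0.20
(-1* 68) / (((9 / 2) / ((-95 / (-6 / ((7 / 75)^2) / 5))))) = -63308 / 6075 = -10.42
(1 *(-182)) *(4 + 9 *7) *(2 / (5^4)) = -24388 / 625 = -39.02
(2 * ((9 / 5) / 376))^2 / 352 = 0.00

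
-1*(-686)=686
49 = 49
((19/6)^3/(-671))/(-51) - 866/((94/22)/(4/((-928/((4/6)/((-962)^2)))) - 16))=944877038392326761/291368413345581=3242.89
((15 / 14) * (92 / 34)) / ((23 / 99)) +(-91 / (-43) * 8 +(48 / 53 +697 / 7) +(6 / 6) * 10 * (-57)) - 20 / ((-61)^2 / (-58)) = -443821257952 / 1009138921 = -439.80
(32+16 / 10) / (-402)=-28 / 335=-0.08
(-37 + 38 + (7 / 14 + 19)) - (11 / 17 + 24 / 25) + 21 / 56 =65511 / 3400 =19.27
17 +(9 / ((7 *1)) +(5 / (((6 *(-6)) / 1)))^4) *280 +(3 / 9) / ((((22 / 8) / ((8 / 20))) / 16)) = 4363515797 / 11547360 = 377.88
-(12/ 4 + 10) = -13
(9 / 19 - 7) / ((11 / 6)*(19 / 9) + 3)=-6696 / 7049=-0.95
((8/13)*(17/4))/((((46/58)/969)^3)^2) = 16742085933600075881586832434/1924466557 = 8699598271896639605.56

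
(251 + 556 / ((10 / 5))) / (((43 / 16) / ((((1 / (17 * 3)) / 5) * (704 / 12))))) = 1489664 / 32895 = 45.29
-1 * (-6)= 6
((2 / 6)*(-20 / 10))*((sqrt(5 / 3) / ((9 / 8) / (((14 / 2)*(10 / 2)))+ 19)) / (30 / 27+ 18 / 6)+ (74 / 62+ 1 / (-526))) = -6477 / 8153-560*sqrt(15) / 197173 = -0.81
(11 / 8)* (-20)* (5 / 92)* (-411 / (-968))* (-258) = 1325475 / 8096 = 163.72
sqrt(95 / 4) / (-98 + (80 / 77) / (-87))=-0.05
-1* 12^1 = -12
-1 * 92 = -92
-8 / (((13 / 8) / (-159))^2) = -12943872 / 169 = -76590.96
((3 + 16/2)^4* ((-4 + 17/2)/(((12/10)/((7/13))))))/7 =219615/52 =4223.37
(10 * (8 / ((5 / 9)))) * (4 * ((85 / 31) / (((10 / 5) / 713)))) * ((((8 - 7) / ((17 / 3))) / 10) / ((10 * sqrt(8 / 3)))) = 608.45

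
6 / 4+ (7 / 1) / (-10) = 4 / 5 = 0.80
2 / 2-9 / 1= -8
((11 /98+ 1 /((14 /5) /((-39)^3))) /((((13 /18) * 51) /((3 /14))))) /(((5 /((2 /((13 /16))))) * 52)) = -74741544 /64053535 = -1.17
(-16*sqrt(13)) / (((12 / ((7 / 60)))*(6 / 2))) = -7*sqrt(13) / 135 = -0.19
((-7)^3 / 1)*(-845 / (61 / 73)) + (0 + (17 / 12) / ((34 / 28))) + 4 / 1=126949621 / 366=346856.89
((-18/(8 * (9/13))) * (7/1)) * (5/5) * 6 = -273/2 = -136.50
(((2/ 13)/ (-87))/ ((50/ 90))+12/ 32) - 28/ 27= -270851/ 407160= -0.67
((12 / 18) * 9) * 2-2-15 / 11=95 / 11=8.64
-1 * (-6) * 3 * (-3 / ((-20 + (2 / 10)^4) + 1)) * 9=50625 / 1979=25.58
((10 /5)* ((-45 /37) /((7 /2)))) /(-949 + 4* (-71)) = 0.00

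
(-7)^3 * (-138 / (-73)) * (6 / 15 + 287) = -68018958 / 365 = -186353.31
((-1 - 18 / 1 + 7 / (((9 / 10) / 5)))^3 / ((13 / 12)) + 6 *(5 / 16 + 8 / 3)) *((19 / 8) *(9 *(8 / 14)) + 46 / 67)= 2226373261085 / 23705136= 93919.45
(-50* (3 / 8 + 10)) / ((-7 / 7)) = 2075 / 4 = 518.75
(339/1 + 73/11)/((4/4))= 3802/11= 345.64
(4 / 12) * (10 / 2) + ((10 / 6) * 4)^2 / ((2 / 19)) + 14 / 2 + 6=3932 / 9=436.89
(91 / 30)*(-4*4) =-728 / 15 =-48.53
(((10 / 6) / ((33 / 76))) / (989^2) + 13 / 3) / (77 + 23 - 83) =419614289 / 1646177643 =0.25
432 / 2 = 216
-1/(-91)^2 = -1/8281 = -0.00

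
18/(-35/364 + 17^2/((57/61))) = 53352/916423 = 0.06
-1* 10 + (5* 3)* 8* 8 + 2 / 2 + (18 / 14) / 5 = 33294 / 35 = 951.26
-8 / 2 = -4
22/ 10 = 11/ 5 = 2.20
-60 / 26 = -30 / 13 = -2.31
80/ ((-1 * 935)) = -16/ 187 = -0.09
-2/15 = -0.13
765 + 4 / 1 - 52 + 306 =1023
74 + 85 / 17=79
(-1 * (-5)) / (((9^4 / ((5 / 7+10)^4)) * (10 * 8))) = 390625 / 3111696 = 0.13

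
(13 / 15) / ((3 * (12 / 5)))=0.12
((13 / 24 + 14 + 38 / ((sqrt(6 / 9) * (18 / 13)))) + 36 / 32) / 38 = 47 / 114 + 13 * sqrt(6) / 36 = 1.30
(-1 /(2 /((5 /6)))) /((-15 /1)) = 1 /36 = 0.03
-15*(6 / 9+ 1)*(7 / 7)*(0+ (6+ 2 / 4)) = -325 / 2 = -162.50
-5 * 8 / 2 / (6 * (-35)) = 2 / 21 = 0.10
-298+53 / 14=-4119 / 14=-294.21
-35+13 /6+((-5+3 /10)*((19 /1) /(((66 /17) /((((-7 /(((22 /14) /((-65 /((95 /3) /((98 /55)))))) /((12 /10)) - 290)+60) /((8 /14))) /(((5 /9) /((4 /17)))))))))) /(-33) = -1543189442723 /845961245250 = -1.824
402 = 402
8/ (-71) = -8/ 71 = -0.11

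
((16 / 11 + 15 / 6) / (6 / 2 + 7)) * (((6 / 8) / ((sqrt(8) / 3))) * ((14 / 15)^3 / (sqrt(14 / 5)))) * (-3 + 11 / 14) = -6293 * sqrt(35) / 110000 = -0.34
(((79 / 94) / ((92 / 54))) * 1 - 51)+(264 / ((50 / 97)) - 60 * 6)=10988721 / 108100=101.65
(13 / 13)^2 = 1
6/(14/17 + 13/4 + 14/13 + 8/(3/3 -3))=1768/339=5.22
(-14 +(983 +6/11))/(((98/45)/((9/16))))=250.42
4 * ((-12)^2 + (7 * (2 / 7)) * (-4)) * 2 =1088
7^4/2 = 2401/2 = 1200.50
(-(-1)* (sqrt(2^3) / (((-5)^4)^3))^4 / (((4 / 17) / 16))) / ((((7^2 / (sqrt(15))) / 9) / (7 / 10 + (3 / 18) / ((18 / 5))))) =438464* sqrt(15) / 2611244553918368183076381683349609375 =0.00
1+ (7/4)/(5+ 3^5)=999/992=1.01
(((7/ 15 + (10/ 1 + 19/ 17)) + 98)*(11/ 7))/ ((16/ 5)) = 5489/ 102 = 53.81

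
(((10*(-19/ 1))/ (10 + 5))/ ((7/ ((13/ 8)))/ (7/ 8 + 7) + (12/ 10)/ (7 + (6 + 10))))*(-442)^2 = -16647943260/ 4031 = -4129978.48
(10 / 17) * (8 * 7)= 32.94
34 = 34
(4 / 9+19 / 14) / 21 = 227 / 2646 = 0.09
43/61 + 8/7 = 789/427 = 1.85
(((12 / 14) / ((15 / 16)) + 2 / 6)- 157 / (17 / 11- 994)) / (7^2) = 537154 / 18722655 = 0.03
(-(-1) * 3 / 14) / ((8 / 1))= 3 / 112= 0.03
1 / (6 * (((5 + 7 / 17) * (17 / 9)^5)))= 19683 / 15367864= 0.00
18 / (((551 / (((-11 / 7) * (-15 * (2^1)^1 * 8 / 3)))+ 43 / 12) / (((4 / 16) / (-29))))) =-11880 / 609899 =-0.02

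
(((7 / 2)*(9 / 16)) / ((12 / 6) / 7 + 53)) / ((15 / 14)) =1029 / 29840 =0.03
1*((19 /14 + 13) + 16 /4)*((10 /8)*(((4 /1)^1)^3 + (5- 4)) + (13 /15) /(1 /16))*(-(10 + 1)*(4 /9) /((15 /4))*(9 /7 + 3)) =-64534756 /6615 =-9755.82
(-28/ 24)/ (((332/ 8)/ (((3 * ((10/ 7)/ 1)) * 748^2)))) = -5595040/ 83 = -67410.12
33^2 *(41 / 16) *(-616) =-3437973 / 2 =-1718986.50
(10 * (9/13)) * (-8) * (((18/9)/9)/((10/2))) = -32/13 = -2.46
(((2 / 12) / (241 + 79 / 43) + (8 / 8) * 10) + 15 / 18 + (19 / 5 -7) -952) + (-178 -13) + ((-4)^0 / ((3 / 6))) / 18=-1135.25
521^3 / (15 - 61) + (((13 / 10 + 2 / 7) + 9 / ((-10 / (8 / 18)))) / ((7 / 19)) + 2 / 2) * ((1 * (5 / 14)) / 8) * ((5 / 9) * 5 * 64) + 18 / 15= -727601607841 / 236670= -3074329.69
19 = 19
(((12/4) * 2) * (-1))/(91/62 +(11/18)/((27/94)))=-1.67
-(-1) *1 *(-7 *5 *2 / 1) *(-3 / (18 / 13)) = 455 / 3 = 151.67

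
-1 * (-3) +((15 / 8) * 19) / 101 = 2709 / 808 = 3.35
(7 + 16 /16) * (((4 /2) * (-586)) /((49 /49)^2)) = -9376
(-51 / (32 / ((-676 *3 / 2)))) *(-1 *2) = -25857 / 8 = -3232.12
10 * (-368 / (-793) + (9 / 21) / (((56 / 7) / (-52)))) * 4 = -515500 / 5551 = -92.87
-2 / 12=-0.17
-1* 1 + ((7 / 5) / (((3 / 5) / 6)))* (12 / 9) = 53 / 3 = 17.67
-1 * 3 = -3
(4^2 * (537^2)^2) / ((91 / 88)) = 1286644018315.25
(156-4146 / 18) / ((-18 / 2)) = 223 / 27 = 8.26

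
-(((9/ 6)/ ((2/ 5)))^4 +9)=-52929/ 256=-206.75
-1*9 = -9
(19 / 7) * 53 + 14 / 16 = 8105 / 56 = 144.73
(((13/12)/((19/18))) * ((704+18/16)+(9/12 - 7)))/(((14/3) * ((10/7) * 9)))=11.95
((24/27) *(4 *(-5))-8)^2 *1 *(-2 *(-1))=107648/81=1328.99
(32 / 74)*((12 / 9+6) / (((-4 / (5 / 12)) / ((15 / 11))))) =-50 / 111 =-0.45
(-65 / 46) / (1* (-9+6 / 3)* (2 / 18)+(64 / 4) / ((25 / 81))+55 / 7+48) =-102375 / 7746308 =-0.01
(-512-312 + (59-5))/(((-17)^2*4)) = -385/578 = -0.67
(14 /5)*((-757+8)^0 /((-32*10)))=-0.01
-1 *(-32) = 32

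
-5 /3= -1.67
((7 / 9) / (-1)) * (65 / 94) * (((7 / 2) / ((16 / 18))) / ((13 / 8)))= -1.30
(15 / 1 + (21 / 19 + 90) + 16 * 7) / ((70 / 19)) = 296 / 5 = 59.20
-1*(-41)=41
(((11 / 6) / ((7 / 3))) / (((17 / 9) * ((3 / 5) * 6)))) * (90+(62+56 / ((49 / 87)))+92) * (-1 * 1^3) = -39.68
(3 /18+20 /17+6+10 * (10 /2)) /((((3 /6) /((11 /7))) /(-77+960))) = 56811337 /357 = 159135.40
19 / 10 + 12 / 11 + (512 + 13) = 58079 / 110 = 527.99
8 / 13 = 0.62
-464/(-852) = 116/213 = 0.54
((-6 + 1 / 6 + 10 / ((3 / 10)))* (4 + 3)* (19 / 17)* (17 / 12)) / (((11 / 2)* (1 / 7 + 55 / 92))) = 74.82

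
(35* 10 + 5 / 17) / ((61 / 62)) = 369210 / 1037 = 356.04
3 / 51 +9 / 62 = 215 / 1054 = 0.20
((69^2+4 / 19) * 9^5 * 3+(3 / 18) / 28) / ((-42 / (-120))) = 13461209211335 / 5586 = 2409811888.89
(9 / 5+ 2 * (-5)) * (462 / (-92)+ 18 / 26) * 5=106149 / 598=177.51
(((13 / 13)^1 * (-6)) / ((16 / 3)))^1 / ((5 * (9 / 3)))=-3 / 40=-0.08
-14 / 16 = -7 / 8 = -0.88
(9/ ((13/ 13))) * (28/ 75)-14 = -266/ 25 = -10.64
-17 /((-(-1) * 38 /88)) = -748 /19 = -39.37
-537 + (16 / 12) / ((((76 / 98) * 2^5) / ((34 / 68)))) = -979439 / 1824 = -536.97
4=4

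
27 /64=0.42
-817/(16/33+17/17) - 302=-41759/49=-852.22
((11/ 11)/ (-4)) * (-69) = 17.25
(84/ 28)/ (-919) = -3/ 919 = -0.00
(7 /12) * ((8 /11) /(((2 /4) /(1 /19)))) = 28 /627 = 0.04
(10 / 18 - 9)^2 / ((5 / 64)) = 369664 / 405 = 912.75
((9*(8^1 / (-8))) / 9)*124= -124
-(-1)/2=1/2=0.50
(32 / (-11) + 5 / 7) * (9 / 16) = -1521 / 1232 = -1.23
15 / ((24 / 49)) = 245 / 8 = 30.62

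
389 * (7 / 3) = 2723 / 3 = 907.67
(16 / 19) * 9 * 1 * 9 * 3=3888 / 19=204.63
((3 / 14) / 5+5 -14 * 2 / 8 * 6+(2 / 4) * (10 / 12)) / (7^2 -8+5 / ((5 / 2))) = -6527 / 18060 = -0.36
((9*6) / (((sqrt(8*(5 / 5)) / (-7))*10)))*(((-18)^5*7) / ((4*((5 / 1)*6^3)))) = 2893401*sqrt(2) / 100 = 40918.87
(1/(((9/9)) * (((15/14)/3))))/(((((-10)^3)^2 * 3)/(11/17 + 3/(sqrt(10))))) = 77/127500000 + 7 * sqrt(10)/25000000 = 0.00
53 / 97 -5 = -432 / 97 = -4.45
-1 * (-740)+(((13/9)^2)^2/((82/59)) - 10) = 394426559/538002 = 733.13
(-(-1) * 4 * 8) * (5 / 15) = 32 / 3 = 10.67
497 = 497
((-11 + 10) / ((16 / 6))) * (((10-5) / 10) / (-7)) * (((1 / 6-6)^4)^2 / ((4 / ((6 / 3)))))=321696484375 / 17915904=17955.92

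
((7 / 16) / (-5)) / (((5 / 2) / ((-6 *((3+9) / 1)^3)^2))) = -94058496 / 25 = -3762339.84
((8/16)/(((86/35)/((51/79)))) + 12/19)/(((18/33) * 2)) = 722227/1032688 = 0.70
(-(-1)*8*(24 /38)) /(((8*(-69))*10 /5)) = -2 /437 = -0.00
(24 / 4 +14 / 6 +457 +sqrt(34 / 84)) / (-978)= -698 / 1467-sqrt(714) / 41076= -0.48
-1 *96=-96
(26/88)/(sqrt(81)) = 13/396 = 0.03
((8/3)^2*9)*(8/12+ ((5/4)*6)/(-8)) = -52/3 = -17.33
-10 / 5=-2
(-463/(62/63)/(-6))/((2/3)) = 29169/248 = 117.62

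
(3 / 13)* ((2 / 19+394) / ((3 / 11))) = 6336 / 19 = 333.47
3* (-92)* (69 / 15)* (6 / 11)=-38088 / 55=-692.51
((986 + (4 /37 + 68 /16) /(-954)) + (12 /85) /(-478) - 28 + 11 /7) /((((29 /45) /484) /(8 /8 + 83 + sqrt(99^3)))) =13987390011908346 /231058747 + 692375805589463127 * sqrt(11) /3234822458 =770420711.98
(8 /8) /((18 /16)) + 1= 17 /9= 1.89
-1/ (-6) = 1/ 6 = 0.17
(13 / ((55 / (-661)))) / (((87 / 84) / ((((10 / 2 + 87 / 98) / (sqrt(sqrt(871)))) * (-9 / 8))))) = 3432573 * 871^(3 / 4) / 2992220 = 183.92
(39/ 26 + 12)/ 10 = 27/ 20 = 1.35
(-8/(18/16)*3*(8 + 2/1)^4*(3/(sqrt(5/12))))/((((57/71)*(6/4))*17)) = -36352000*sqrt(15)/2907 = -48431.61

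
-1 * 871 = -871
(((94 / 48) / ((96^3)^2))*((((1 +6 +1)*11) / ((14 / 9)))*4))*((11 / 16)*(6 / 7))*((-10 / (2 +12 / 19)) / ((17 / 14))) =-0.00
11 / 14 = 0.79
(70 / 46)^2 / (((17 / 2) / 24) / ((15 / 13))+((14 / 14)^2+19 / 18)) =14000 / 14283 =0.98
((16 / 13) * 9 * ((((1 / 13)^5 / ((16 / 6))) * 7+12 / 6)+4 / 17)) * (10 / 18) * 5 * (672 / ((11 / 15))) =63026.11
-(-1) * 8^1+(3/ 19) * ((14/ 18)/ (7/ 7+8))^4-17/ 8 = 12813593159/ 2181033864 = 5.88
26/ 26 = 1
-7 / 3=-2.33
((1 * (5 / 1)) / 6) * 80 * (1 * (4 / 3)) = 88.89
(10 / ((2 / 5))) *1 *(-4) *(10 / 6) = -500 / 3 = -166.67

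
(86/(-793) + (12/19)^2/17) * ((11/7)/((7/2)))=-9098980/238465409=-0.04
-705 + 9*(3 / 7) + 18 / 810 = -220853 / 315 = -701.12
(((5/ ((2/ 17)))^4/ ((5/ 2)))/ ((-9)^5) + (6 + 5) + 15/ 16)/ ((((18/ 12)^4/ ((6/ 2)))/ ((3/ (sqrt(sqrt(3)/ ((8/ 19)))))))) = -8.91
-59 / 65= -0.91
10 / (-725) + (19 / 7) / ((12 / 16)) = 10978 / 3045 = 3.61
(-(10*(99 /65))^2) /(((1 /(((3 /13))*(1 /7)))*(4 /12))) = -352836 /15379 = -22.94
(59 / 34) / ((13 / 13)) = 59 / 34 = 1.74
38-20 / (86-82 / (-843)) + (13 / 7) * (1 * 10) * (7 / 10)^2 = 1700829 / 36290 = 46.87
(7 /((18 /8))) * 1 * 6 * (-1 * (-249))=4648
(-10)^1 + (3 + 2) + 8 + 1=4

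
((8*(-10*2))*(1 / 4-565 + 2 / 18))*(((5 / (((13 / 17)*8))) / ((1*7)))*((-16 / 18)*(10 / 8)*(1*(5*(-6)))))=351606.63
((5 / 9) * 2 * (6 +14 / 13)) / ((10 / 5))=460 / 117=3.93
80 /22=40 /11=3.64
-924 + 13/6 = -5531/6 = -921.83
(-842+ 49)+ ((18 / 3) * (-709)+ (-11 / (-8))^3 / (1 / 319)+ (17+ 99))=-2100083 / 512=-4101.72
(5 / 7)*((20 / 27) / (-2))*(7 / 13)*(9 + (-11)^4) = -2086.89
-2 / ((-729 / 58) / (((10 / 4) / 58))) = 5 / 729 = 0.01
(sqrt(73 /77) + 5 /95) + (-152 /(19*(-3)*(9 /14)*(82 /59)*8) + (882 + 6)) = sqrt(5621) /77 + 18686258 /21033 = 889.40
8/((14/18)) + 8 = 128/7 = 18.29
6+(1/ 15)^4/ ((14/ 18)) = 236251/ 39375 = 6.00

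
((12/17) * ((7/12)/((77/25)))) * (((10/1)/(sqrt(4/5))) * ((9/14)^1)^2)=0.62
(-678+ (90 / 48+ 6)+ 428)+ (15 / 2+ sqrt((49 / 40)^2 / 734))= -234.58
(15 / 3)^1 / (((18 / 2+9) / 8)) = 20 / 9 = 2.22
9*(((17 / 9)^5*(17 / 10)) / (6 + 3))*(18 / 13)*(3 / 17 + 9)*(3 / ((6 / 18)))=5679428 / 1215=4674.43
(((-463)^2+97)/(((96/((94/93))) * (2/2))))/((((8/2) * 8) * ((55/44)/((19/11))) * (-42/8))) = -18.57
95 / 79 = 1.20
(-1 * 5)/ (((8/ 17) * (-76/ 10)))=1.40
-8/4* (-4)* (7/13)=56/13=4.31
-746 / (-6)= 373 / 3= 124.33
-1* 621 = -621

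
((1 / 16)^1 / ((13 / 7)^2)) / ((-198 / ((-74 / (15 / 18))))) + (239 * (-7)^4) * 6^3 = 27650592891733 / 223080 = 123949224.01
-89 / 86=-1.03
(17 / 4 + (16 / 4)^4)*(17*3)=53091 / 4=13272.75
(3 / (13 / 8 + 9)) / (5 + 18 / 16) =192 / 4165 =0.05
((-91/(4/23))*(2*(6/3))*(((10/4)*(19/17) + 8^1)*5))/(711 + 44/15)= -57609825/364106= -158.22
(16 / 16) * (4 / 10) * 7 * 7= 98 / 5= 19.60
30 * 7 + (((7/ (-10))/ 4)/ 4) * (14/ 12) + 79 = 277391/ 960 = 288.95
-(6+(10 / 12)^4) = -8401 / 1296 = -6.48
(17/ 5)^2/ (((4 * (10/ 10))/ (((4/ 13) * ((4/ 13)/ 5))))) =1156/ 21125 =0.05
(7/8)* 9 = 63/8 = 7.88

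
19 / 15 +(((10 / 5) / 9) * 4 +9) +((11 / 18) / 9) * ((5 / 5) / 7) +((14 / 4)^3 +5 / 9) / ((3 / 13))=4521583 / 22680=199.36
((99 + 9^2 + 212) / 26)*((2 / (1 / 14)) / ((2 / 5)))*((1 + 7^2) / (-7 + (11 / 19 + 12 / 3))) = -6517000 / 299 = -21795.99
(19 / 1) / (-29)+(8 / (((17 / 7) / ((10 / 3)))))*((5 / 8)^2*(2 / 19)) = -11447 / 56202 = -0.20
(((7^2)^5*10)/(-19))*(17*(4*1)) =-192083169320/19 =-10109640490.53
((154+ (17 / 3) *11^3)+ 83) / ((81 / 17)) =396746 / 243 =1632.70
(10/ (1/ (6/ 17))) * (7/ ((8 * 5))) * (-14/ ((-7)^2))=-3/ 17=-0.18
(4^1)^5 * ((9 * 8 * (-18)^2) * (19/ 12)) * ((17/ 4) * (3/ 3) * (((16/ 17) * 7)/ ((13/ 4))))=4236115968/ 13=325855074.46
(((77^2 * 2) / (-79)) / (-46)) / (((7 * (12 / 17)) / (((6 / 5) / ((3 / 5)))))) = 14399 / 10902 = 1.32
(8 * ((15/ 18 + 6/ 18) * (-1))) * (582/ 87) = -5432/ 87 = -62.44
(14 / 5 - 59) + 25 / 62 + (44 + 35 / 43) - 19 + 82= 693389 / 13330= 52.02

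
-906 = -906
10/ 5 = 2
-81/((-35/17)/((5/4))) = 1377/28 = 49.18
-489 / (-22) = 489 / 22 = 22.23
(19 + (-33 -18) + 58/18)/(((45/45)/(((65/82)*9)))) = -205.30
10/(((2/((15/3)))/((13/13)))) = 25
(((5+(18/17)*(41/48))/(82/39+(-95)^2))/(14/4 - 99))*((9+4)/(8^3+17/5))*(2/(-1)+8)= -2035605/1963895757722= -0.00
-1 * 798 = -798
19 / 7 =2.71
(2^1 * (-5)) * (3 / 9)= -10 / 3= -3.33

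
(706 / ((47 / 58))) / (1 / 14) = 573272 / 47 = 12197.28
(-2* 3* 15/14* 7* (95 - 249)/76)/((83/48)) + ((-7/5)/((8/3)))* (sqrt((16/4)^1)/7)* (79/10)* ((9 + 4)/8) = 128197263/2523200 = 50.81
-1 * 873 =-873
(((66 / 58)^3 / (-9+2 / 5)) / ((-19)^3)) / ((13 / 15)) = 2695275 / 93511840409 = 0.00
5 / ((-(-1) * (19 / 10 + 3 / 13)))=650 / 277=2.35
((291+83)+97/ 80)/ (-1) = -30017/ 80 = -375.21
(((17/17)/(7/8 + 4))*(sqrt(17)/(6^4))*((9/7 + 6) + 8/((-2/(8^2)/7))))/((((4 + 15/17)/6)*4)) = -16337*sqrt(17)/188244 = -0.36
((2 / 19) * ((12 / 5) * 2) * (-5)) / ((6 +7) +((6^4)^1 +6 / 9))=-144 / 74651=-0.00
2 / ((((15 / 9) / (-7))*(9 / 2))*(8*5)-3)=-14 / 321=-0.04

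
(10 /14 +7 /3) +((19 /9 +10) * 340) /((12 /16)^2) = 4152448 /567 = 7323.54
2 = 2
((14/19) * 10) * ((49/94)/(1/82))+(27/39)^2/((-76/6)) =95054459/301834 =314.92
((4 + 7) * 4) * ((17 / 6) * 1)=374 / 3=124.67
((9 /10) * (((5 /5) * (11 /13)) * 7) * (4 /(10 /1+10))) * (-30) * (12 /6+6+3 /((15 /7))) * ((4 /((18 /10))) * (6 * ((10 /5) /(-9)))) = 57904 /65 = 890.83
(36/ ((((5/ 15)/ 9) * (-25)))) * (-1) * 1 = 972/ 25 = 38.88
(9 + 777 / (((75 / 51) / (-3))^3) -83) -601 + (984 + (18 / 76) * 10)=-1865889213 / 296875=-6285.10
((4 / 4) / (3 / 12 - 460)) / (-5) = 4 / 9195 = 0.00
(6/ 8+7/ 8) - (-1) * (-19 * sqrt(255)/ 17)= 13/ 8 - 19 * sqrt(255)/ 17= -16.22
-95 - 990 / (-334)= -15370 / 167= -92.04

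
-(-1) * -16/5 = -16/5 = -3.20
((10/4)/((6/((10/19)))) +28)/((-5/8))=-12868/285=-45.15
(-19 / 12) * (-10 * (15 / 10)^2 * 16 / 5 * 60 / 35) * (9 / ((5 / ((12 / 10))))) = 73872 / 175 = 422.13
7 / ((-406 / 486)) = -8.38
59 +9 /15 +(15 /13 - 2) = 58.75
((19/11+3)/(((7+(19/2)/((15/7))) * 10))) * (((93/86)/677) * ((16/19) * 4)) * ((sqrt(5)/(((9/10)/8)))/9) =4126720 * sqrt(5)/18781922313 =0.00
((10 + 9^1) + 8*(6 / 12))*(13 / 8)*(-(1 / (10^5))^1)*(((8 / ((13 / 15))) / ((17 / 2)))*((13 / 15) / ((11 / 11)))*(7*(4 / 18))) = -2093 / 3825000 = -0.00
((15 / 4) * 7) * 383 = 40215 / 4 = 10053.75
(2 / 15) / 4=1 / 30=0.03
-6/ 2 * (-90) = 270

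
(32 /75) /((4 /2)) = 0.21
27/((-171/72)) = -216/19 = -11.37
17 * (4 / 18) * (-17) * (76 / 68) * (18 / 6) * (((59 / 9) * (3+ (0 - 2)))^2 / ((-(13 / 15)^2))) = 56218150 / 4563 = 12320.44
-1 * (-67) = 67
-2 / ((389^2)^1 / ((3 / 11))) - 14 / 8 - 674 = -4499227317 / 6658124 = -675.75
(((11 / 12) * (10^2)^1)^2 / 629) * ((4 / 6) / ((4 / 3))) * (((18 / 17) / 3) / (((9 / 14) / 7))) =7411250 / 288711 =25.67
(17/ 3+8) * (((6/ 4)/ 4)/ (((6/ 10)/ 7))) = 1435/ 24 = 59.79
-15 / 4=-3.75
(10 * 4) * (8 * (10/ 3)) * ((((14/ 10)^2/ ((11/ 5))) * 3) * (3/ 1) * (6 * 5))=2822400/ 11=256581.82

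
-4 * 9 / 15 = -12 / 5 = -2.40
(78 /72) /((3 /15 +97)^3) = 1625 /1377495072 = 0.00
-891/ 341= -81/ 31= -2.61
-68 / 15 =-4.53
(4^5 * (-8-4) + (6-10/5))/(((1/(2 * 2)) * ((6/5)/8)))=-982720/3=-327573.33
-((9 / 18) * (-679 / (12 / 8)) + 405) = -536 / 3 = -178.67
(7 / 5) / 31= 7 / 155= 0.05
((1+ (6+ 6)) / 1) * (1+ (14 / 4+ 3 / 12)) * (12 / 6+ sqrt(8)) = 298.16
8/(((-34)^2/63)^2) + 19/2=795434/83521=9.52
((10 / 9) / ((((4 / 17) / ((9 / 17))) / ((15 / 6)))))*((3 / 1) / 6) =25 / 8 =3.12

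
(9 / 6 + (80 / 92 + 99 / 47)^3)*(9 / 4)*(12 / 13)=1900143412623 / 32843575466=57.85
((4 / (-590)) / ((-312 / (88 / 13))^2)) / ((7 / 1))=-242 / 530806185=-0.00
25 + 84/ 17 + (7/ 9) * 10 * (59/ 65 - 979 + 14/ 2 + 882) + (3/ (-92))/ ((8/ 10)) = -485313275/ 731952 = -663.04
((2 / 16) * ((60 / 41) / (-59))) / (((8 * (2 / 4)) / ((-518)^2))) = -1006215 / 4838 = -207.98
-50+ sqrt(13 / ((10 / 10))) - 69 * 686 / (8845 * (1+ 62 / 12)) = -16647254 / 327265+ sqrt(13) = -47.26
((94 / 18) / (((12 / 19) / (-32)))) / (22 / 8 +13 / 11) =-67.30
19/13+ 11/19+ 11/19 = 647/247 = 2.62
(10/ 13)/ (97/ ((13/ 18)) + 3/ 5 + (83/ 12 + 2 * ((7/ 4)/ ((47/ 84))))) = 28200/ 5428601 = 0.01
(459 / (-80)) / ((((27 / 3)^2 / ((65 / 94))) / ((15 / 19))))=-1105 / 28576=-0.04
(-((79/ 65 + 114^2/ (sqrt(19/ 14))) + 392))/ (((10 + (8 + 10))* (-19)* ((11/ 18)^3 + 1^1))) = 17.67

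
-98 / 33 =-2.97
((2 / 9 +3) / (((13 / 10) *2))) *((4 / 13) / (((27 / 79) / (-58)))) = -2657560 / 41067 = -64.71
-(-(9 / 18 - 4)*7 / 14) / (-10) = 7 / 40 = 0.18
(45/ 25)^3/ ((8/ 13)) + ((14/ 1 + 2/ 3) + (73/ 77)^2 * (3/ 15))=432640799/ 17787000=24.32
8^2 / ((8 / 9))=72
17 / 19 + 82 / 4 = 813 / 38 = 21.39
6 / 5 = 1.20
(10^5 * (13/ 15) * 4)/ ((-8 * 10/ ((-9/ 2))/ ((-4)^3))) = -1248000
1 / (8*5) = 1 / 40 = 0.02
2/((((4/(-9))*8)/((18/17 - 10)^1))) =171/34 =5.03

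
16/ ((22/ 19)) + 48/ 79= 12536/ 869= 14.43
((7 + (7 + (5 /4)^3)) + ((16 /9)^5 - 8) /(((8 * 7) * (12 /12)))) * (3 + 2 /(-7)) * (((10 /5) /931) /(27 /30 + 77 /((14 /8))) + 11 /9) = 280260428537225 /5238120581568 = 53.50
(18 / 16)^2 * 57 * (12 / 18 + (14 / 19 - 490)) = -1127925 / 32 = -35247.66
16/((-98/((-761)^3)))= 3525688648/49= 71952829.55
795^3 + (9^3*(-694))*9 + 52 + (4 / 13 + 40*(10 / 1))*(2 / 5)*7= 32364001401 / 65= 497907713.86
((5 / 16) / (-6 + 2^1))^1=-5 / 64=-0.08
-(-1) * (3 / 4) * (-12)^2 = 108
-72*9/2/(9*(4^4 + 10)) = -0.14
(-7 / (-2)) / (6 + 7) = 7 / 26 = 0.27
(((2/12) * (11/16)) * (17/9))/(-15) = -187/12960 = -0.01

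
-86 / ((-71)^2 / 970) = -16.55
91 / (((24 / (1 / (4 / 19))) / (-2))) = -1729 / 48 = -36.02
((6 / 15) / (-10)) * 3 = -3 / 25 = -0.12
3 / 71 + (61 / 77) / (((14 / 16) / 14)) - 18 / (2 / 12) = -520909 / 5467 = -95.28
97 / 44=2.20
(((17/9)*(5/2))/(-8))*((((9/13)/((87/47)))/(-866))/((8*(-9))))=-3995/1128321792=-0.00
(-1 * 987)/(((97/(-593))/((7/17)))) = 4097037/1649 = 2484.56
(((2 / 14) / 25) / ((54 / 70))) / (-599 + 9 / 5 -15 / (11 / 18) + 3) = -11 / 918837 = -0.00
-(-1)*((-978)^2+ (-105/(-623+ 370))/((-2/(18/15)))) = 241990389/253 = 956483.75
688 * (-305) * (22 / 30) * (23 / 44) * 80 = -19305280 / 3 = -6435093.33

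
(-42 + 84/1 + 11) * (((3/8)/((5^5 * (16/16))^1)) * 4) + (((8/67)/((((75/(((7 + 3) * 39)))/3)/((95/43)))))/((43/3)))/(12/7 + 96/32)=0.09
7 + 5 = 12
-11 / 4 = -2.75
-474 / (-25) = 474 / 25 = 18.96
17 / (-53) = -17 / 53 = -0.32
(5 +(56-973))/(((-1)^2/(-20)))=18240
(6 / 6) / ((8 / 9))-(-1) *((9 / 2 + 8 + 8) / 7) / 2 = 145 / 56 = 2.59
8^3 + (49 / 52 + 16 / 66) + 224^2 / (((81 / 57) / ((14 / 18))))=3888520001 / 138996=27975.77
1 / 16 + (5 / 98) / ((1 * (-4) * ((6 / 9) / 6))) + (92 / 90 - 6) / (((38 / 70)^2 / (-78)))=1118629517 / 849072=1317.47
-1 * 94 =-94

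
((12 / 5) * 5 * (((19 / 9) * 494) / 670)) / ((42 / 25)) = 46930 / 4221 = 11.12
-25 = -25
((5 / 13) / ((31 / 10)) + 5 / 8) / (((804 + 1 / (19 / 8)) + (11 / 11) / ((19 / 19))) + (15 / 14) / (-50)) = 0.00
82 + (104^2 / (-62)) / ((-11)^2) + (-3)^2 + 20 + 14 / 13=5394903 / 48763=110.64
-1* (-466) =466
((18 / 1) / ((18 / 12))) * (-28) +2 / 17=-5710 / 17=-335.88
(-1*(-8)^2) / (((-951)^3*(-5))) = -64 / 4300426755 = -0.00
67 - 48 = 19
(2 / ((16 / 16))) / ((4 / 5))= 5 / 2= 2.50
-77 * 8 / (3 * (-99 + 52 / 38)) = 1672 / 795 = 2.10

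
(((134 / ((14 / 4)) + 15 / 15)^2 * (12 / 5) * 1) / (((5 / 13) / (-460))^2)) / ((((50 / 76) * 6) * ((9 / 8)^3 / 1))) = 33674510172160 / 35721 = 942709055.52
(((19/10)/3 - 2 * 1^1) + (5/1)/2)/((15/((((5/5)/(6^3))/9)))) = 17/437400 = 0.00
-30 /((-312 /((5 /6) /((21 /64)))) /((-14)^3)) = -78400 /117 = -670.09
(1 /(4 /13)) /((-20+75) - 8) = 13 /188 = 0.07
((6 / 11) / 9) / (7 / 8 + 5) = 16 / 1551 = 0.01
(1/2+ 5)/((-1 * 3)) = -11/6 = -1.83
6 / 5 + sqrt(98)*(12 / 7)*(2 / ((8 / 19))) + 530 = 57*sqrt(2) + 2656 / 5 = 611.81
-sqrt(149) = -12.21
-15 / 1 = -15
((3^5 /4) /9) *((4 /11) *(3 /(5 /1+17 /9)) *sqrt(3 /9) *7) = 1701 *sqrt(3) /682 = 4.32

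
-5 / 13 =-0.38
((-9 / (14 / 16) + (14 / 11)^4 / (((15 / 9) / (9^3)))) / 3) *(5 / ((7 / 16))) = 3108478848 / 717409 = 4332.92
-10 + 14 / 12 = -53 / 6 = -8.83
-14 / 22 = -7 / 11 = -0.64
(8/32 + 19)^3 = 456533/64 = 7133.33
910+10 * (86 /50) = 927.20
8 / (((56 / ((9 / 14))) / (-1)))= -0.09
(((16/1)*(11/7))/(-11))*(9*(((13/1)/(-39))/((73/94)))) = 4512/511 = 8.83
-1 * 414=-414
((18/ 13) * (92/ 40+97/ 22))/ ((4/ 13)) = 3321/ 110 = 30.19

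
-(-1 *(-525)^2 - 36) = 275661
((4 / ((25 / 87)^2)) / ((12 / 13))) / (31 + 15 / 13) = 1.63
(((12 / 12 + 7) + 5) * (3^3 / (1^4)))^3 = 43243551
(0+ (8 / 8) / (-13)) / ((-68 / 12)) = 3 / 221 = 0.01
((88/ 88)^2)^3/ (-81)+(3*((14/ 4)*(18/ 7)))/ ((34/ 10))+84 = 126586/ 1377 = 91.93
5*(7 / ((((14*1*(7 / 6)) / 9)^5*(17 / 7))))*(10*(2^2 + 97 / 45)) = 4416274710 / 98001617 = 45.06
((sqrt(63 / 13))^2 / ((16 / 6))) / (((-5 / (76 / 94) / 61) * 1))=-219051 / 12220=-17.93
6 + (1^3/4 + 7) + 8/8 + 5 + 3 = 89/4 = 22.25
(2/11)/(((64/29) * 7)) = 29/2464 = 0.01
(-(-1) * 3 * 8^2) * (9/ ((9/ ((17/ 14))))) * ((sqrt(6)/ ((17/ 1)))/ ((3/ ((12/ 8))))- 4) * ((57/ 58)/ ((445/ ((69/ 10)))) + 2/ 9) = -300068768/ 1355025 + 2206388 * sqrt(6)/ 1355025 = -217.46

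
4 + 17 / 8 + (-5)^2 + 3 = 34.12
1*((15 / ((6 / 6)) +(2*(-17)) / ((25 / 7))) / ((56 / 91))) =1781 / 200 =8.90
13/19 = 0.68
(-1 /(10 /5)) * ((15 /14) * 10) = -75 /14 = -5.36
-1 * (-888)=888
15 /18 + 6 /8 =1.58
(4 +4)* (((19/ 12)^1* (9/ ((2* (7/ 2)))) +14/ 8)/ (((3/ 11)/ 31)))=72292/ 21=3442.48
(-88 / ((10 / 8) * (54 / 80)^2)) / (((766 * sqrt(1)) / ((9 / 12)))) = -14080 / 93069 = -0.15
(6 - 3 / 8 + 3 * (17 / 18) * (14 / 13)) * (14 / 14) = 2707 / 312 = 8.68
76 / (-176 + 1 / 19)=-1444 / 3343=-0.43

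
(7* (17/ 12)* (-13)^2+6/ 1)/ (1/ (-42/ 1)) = -70640.50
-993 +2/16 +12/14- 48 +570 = -26321/56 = -470.02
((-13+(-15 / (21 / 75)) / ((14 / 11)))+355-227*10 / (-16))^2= 29990966041 / 153664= 195172.36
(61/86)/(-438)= -61/37668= -0.00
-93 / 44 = -2.11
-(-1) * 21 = 21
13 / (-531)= -13 / 531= -0.02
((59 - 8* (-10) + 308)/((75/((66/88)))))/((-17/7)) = -3129/1700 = -1.84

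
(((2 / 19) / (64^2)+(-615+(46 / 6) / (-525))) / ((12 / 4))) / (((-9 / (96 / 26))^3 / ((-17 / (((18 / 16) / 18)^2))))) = -25236263377408 / 409643325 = -61605.45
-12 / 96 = -1 / 8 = -0.12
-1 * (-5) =5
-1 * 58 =-58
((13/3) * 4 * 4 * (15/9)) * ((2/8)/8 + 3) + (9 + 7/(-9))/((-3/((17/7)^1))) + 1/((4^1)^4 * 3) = 16625855/48384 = 343.62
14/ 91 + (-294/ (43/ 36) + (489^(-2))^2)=-7862435311252787/ 31962978626319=-245.99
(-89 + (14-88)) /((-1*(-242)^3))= -163 /14172488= -0.00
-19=-19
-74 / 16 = -37 / 8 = -4.62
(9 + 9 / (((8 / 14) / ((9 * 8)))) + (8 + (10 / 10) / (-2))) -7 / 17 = 1150.09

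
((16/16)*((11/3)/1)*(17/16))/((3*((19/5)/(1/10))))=187/5472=0.03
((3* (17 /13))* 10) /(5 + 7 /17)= 4335 /598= 7.25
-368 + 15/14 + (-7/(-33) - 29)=-182821/462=-395.72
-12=-12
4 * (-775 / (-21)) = 3100 / 21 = 147.62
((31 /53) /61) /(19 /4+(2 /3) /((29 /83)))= 10788 /7490861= 0.00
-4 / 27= -0.15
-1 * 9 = -9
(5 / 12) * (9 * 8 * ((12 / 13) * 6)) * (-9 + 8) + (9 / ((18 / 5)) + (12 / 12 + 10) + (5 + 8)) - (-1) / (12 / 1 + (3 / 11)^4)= -49065469 / 351546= -139.57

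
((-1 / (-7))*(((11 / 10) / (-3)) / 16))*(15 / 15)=-11 / 3360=-0.00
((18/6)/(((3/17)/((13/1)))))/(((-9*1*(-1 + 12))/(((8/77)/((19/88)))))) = -14144/13167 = -1.07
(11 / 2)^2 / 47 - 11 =-1947 / 188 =-10.36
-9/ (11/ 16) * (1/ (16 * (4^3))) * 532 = -1197/ 176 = -6.80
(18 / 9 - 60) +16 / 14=-398 / 7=-56.86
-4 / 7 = -0.57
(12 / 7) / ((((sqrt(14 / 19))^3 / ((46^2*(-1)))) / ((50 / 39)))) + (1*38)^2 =-5908.63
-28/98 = -2/7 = -0.29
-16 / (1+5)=-8 / 3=-2.67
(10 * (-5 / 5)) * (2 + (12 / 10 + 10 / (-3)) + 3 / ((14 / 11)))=-467 / 21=-22.24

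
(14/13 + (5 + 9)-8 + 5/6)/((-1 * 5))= -617/390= -1.58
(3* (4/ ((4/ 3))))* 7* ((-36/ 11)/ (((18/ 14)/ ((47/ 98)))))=-846/ 11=-76.91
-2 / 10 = -1 / 5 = -0.20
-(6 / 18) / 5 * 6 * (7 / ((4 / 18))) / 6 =-21 / 10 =-2.10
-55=-55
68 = 68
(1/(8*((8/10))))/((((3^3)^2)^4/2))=5/4518872583696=0.00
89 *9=801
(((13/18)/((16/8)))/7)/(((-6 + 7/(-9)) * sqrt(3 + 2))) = -13 * sqrt(5)/8540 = -0.00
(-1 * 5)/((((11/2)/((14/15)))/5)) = -140/33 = -4.24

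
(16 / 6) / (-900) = -2 / 675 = -0.00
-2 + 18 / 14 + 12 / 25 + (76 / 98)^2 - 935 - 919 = -111264313 / 60025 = -1853.63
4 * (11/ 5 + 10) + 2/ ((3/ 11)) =842/ 15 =56.13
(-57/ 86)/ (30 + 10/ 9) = -0.02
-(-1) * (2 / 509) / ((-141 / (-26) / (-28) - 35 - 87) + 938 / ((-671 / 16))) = -976976 / 35943529239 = -0.00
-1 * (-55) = 55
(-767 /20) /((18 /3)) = -767 /120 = -6.39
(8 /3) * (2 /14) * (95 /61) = 760 /1281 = 0.59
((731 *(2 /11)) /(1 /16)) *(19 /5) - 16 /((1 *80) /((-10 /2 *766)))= 486578 /55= 8846.87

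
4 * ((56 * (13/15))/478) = 1456/3585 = 0.41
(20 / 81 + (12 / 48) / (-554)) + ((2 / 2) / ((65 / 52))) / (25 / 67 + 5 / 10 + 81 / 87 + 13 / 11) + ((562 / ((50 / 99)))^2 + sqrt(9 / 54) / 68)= sqrt(6) / 408 + 17730516105443455009 / 14319181215000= 1238235.34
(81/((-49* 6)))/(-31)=27/3038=0.01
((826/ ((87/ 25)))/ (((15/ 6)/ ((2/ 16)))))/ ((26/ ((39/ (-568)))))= -2065/ 65888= -0.03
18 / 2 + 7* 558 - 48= 3867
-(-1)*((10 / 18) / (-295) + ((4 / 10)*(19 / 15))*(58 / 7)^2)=22625039 / 650475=34.78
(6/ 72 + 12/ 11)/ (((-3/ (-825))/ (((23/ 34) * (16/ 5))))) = 35650/ 51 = 699.02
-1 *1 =-1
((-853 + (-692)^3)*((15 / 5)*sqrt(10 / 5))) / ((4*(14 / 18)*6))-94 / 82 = -2982372669*sqrt(2) / 56-47 / 41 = -75316284.66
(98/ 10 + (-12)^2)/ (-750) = -0.21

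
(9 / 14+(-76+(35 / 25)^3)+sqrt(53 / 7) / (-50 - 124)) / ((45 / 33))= -1397803 / 26250 - 11 * sqrt(371) / 18270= -53.26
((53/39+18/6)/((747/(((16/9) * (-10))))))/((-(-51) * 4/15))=-2000/262197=-0.01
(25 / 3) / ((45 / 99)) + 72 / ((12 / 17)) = 361 / 3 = 120.33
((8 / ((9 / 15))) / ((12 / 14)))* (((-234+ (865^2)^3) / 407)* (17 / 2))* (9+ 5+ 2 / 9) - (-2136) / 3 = 63804832930371807829624 / 32967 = 1935415200969812473.98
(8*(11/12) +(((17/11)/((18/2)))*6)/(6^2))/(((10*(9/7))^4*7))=1499939/38972340000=0.00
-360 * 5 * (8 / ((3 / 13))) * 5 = -312000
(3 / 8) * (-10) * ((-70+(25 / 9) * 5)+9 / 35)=8797 / 42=209.45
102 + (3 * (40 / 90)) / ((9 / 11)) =2798 / 27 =103.63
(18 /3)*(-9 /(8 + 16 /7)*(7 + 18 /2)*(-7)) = 588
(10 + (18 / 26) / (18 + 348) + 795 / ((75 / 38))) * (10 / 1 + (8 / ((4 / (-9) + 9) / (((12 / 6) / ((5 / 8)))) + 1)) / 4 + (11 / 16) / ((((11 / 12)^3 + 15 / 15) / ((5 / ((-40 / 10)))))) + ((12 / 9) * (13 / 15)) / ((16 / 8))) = 36747037025201 / 8368965150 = 4390.87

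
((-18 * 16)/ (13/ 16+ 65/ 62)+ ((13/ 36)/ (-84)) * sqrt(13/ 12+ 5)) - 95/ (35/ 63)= -300681/ 923 - 13 * sqrt(219)/ 18144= -325.78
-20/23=-0.87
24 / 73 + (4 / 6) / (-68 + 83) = 0.37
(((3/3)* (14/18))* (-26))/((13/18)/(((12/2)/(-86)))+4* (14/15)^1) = 5460/1787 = 3.06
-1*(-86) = 86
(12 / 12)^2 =1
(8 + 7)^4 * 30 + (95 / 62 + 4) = 94162843 / 62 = 1518755.53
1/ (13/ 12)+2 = 38/ 13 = 2.92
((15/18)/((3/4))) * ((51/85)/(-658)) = -1/987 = -0.00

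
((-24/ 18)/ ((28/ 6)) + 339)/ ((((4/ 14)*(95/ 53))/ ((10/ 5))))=125663/ 95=1322.77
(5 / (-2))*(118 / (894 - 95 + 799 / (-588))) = -173460 / 469013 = -0.37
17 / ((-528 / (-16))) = 17 / 33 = 0.52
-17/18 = -0.94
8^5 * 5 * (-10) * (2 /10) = -327680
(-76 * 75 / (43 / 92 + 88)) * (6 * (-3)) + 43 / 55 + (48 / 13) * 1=2258354887 / 1939795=1164.22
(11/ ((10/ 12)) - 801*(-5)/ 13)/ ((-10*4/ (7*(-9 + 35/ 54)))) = 21975877/ 46800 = 469.57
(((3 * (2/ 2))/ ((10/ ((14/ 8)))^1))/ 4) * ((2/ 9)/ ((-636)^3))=-7/ 61742269440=-0.00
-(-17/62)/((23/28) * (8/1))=119/2852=0.04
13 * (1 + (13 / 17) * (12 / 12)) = 390 / 17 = 22.94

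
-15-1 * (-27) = 12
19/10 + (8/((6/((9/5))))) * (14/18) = 113/30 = 3.77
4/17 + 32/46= 0.93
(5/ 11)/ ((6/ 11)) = 5/ 6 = 0.83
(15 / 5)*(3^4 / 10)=243 / 10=24.30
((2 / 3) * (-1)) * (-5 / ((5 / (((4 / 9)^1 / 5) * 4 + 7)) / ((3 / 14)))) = 331 / 315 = 1.05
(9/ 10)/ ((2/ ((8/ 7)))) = 18/ 35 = 0.51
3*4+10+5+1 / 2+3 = 61 / 2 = 30.50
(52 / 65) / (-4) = -1 / 5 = -0.20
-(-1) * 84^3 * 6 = 3556224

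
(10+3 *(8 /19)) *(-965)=-206510 /19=-10868.95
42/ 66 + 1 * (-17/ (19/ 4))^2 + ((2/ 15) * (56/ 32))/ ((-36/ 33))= 18914993/ 1429560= 13.23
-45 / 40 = -9 / 8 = -1.12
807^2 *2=1302498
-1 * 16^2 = -256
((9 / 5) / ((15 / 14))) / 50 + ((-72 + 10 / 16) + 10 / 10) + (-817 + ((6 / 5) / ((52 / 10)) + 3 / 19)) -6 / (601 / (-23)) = -658156934029 / 742235000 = -886.72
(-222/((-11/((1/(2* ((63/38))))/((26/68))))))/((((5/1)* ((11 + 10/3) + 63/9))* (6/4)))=11951/120120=0.10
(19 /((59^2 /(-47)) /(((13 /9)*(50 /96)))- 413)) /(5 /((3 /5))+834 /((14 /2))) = -0.00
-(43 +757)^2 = -640000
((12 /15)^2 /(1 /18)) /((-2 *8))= -18 /25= -0.72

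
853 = 853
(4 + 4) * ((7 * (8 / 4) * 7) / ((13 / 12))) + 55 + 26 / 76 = 384843 / 494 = 779.03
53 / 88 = 0.60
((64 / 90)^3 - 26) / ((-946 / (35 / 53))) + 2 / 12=168649549 / 913765050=0.18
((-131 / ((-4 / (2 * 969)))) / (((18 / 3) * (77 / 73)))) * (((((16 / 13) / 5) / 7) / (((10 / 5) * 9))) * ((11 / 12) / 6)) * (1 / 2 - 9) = -52510433 / 2063880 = -25.44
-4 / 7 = -0.57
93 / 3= 31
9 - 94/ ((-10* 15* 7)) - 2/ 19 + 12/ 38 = 92768/ 9975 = 9.30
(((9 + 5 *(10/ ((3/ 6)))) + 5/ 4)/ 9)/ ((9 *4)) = 49/ 144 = 0.34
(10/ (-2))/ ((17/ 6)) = -30/ 17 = -1.76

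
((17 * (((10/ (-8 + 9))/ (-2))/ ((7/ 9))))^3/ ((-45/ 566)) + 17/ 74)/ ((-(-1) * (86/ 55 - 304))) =-22918312567205/ 422204188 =-54282.53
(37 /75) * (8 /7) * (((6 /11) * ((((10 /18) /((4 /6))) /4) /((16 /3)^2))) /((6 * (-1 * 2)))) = -37 /197120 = -0.00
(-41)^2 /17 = 1681 /17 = 98.88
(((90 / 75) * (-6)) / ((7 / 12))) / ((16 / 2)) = -54 / 35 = -1.54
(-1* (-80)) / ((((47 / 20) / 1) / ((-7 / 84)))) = -400 / 141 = -2.84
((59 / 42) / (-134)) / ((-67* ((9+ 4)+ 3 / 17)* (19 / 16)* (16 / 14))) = 0.00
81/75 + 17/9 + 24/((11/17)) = 99148/2475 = 40.06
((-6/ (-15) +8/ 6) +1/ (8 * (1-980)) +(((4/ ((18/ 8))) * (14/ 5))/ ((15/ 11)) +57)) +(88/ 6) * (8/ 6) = 433179413/ 5286600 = 81.94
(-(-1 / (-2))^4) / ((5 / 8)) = -1 / 10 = -0.10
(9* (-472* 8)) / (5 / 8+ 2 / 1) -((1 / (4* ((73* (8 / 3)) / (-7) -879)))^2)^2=-3050876743116559717156311 / 235656528092071835392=-12946.29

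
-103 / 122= -0.84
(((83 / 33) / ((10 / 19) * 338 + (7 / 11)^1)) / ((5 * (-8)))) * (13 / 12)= -20501 / 53730720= -0.00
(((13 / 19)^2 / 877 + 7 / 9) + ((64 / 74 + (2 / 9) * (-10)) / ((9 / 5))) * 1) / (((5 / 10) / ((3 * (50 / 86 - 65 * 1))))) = -127336235200 / 13600057329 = -9.36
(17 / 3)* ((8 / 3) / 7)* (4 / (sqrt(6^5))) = 0.10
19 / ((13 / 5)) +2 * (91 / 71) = 9111 / 923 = 9.87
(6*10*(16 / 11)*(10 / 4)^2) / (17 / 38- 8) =-228000 / 3157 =-72.22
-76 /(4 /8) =-152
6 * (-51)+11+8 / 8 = -294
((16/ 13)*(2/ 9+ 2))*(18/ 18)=320/ 117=2.74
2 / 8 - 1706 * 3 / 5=-20467 / 20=-1023.35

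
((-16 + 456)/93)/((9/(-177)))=-25960/279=-93.05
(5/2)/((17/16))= 40/17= 2.35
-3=-3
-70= -70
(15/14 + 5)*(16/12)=170/21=8.10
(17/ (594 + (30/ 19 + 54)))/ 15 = 0.00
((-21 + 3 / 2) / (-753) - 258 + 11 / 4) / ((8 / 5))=-1281225 / 8032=-159.52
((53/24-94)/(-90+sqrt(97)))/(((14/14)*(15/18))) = 2203*sqrt(97)/160060+19827/16006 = 1.37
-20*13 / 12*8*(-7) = 3640 / 3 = 1213.33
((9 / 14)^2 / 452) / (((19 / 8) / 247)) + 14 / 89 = 248753 / 985586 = 0.25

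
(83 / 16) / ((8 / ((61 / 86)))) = 5063 / 11008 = 0.46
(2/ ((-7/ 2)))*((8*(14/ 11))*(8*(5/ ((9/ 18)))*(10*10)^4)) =-512000000000/ 11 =-46545454545.45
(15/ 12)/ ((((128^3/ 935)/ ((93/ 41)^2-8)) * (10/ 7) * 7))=-4487065/ 28202500096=-0.00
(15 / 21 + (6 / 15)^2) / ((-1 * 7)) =-153 / 1225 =-0.12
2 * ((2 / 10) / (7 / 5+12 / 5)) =2 / 19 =0.11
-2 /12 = -1 /6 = -0.17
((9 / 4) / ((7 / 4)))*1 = 9 / 7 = 1.29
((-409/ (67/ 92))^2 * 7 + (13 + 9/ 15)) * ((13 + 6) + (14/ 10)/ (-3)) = 40919179.55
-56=-56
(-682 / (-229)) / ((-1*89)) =-682 / 20381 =-0.03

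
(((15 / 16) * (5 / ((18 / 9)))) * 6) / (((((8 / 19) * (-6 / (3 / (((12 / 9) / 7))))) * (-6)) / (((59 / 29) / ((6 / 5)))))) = 2942625 / 118784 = 24.77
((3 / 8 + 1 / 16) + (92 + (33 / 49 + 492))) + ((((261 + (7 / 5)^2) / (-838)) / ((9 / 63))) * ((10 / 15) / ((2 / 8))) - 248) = 8161157927 / 24637200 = 331.25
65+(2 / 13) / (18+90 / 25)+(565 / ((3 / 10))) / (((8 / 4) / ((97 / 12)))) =7676.81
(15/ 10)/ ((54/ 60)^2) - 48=-1246/ 27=-46.15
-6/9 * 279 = -186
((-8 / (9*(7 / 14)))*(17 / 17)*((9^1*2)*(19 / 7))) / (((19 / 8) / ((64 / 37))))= -16384 / 259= -63.26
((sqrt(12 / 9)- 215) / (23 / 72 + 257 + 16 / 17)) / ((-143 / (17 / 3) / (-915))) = -1364484600 / 45203873 + 4230960 * sqrt(3) / 45203873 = -30.02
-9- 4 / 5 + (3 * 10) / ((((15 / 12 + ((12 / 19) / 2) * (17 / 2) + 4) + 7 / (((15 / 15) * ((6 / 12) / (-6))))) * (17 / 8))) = -1635591 / 163795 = -9.99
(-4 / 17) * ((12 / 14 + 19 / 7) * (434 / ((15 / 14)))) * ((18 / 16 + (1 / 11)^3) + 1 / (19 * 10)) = -165511542 / 429913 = -384.99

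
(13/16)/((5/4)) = 13/20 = 0.65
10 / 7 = 1.43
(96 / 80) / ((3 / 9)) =18 / 5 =3.60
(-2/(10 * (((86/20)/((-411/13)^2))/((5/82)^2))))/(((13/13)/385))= -1625864625/24431654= -66.55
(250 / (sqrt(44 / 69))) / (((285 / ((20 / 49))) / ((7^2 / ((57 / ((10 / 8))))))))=625 * sqrt(759) / 35739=0.48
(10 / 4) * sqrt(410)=50.62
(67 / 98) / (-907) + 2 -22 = -1777787 / 88886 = -20.00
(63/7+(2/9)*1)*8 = 664/9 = 73.78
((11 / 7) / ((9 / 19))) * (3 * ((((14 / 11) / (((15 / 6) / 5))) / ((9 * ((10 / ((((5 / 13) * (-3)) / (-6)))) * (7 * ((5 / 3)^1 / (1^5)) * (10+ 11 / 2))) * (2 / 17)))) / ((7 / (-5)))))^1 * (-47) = 15181 / 177723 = 0.09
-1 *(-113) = 113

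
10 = 10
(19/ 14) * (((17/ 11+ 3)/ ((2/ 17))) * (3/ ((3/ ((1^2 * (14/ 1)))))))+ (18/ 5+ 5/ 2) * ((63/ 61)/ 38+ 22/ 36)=6940744/ 9405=737.98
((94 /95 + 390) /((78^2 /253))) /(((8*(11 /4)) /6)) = 213578 /48165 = 4.43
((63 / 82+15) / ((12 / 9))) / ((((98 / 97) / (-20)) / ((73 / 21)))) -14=-46566193 / 56252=-827.81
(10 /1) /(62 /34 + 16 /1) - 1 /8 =1057 /2424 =0.44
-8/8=-1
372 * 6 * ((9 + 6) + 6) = 46872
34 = 34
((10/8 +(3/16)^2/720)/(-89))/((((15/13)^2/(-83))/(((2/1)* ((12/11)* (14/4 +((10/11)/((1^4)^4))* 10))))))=24.05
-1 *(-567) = 567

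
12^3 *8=13824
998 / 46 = 499 / 23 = 21.70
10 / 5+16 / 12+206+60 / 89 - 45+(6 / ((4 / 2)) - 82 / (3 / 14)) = -57314 / 267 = -214.66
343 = 343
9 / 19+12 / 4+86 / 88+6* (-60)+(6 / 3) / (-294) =-43694969 / 122892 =-355.56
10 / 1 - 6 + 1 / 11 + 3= 78 / 11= 7.09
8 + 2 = 10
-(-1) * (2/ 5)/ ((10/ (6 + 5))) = 11/ 25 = 0.44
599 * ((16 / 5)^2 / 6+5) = 301297 / 75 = 4017.29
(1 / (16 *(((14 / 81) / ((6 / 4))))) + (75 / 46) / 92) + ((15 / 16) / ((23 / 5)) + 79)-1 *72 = 1839991 / 236992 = 7.76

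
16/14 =8/7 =1.14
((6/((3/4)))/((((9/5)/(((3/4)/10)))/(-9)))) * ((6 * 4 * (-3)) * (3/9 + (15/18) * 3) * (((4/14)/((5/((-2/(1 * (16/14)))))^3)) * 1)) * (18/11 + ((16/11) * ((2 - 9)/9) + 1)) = -124117/11000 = -11.28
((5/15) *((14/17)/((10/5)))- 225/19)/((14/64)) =-362944/6783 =-53.51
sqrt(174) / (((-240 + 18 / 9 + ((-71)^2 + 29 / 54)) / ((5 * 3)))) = 810 * sqrt(174) / 259391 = 0.04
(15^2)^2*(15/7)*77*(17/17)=8353125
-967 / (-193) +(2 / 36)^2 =313501 / 62532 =5.01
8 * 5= 40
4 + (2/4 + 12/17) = 177/34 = 5.21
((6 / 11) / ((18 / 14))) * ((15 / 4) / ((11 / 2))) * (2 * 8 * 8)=4480 / 121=37.02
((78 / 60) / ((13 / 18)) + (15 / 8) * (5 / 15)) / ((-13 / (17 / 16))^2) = 28033 / 1730560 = 0.02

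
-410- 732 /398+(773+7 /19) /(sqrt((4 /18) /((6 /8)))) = -81956 /199+22041 * sqrt(6) /38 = 1008.93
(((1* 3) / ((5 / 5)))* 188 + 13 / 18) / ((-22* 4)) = -10165 / 1584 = -6.42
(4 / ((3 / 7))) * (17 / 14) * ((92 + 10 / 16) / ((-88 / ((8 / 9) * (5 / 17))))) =-1235 / 396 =-3.12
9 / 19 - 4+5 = 28 / 19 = 1.47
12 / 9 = 4 / 3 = 1.33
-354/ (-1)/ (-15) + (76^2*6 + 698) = 176652/ 5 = 35330.40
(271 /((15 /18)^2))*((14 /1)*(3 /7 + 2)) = 331704 /25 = 13268.16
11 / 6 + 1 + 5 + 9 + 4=125 / 6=20.83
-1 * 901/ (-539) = 901/ 539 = 1.67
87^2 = 7569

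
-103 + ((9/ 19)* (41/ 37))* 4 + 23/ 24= -1686223/ 16872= -99.94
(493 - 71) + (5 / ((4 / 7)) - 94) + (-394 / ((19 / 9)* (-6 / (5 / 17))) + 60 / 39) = 347.44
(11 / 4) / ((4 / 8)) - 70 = -129 / 2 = -64.50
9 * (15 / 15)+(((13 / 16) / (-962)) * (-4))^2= 9.00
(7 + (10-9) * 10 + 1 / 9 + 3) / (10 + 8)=181 / 162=1.12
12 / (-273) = -4 / 91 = -0.04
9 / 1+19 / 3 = 46 / 3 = 15.33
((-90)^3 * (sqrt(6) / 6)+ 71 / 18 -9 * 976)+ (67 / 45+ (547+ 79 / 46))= -305842.85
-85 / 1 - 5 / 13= -1110 / 13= -85.38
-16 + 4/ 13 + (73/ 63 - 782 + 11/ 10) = -6514601/ 8190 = -795.43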